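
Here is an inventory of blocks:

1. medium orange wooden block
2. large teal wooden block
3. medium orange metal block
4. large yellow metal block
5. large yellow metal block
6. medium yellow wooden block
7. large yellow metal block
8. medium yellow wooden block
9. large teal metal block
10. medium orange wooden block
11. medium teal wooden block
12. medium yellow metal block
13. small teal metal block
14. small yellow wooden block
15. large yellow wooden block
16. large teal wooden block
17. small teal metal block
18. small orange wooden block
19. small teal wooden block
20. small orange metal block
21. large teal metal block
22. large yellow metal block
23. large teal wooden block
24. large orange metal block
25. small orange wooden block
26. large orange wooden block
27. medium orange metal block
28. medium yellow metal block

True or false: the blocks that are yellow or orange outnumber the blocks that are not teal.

There are 19 blocks that are yellow or orange.
There are 19 blocks that are not teal.
The claim requires 19 > 19, which does not hold.

False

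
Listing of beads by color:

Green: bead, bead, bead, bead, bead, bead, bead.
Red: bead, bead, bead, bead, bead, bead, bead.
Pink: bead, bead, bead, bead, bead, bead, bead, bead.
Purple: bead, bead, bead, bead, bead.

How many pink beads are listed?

8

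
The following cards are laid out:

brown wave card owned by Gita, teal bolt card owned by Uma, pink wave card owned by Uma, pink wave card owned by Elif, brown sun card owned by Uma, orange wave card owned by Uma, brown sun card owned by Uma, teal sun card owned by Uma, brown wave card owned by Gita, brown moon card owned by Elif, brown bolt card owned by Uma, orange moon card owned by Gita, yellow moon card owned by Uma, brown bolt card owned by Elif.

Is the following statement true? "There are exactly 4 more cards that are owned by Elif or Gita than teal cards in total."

True

cards owned by Elif or Gita: 6.
teal cards: 2.
The claim requires 6 − 2 (= 4) to equal 4, which holds.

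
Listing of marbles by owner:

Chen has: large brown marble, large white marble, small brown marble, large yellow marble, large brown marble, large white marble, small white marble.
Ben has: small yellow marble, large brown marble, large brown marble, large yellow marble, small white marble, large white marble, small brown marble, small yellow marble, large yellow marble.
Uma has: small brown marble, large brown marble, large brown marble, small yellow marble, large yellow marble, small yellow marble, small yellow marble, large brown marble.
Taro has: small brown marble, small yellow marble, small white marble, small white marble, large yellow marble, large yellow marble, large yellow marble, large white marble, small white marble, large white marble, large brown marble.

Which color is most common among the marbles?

yellow

Counts by color: yellow 13, brown 12, white 10.
The maximum is 13, held uniquely by yellow.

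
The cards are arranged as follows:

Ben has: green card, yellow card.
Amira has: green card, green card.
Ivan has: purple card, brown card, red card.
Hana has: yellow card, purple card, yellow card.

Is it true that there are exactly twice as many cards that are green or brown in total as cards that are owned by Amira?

cards that are green or brown: 4.
cards owned by Amira: 2.
The claim requires 4 = 2 × 2 = 4, which holds.

True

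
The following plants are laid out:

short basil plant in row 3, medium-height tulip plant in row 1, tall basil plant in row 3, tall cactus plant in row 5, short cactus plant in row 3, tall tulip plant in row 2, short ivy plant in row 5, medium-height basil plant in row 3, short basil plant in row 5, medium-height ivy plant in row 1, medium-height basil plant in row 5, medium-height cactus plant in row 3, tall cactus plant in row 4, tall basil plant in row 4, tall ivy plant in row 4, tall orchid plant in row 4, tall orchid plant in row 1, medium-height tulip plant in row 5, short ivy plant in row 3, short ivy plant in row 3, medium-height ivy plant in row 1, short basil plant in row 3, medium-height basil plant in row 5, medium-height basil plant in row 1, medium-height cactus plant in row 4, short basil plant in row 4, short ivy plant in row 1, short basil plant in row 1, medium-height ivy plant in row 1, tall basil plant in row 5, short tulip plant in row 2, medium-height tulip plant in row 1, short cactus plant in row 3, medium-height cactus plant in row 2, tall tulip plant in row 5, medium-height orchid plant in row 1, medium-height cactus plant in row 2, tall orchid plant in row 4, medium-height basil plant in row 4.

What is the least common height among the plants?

tall

Counts by height: medium-height 16, short 12, tall 11.
The minimum is 11, held uniquely by tall.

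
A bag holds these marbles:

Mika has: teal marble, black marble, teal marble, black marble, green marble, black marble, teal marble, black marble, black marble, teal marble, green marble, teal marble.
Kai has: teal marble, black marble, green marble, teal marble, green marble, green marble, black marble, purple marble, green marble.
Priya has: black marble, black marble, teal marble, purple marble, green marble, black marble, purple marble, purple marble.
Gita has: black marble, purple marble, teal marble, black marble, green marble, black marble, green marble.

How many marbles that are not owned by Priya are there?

Total marbles: 36; with the excluded value: 8; remaining 36 − 8 = 28.

28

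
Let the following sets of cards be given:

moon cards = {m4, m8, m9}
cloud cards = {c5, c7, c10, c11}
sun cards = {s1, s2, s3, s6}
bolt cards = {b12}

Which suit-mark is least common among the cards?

Counts by suit-mark: cloud 4, sun 4, moon 3, bolt 1.
The minimum is 1, held uniquely by bolt.

bolt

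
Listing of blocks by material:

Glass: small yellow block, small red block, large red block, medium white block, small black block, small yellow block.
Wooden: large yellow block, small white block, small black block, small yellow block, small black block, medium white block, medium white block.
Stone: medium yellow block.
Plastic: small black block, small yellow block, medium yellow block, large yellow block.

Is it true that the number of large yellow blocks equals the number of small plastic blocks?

large yellow blocks: 2.
small plastic blocks: 2.
The claim requires 2 = 2, which holds.

True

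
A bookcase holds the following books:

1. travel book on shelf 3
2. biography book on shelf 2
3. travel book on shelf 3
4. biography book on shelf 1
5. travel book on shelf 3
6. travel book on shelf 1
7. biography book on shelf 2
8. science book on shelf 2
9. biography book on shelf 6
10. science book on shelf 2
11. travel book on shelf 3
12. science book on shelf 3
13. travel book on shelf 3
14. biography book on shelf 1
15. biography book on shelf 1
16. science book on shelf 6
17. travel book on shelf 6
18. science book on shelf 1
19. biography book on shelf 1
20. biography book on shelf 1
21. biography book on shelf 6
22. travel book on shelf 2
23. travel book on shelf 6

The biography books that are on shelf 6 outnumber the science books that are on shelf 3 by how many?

1

biography books on shelf 6: 2.
science books on shelf 3: 1.
2 − 1 = 1.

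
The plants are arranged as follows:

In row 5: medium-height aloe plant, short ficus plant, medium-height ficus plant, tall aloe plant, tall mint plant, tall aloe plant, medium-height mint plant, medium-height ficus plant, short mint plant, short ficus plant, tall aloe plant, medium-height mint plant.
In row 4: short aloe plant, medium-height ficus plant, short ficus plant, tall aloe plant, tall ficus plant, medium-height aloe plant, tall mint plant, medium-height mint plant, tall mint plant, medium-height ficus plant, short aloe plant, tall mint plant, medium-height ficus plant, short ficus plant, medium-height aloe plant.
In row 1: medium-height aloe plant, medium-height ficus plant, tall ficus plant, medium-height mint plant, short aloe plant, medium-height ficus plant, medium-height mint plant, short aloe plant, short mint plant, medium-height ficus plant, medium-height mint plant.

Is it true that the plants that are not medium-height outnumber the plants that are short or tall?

There are 20 plants that are not medium-height.
There are 20 plants that are short or tall.
The claim requires 20 > 20, which does not hold.

False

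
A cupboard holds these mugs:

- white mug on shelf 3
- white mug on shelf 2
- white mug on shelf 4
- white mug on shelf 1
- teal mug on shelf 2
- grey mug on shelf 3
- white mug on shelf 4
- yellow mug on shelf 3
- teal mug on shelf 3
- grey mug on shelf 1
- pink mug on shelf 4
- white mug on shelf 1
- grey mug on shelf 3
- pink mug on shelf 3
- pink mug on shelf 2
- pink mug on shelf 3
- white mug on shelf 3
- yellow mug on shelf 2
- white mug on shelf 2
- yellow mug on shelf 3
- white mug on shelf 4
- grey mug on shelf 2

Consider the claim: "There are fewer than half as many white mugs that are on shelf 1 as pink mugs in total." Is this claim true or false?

|white mugs on shelf 1| = 2.
|pink mugs| = 4.
The claim requires 2 × 2 = 4 < 4, which does not hold.

False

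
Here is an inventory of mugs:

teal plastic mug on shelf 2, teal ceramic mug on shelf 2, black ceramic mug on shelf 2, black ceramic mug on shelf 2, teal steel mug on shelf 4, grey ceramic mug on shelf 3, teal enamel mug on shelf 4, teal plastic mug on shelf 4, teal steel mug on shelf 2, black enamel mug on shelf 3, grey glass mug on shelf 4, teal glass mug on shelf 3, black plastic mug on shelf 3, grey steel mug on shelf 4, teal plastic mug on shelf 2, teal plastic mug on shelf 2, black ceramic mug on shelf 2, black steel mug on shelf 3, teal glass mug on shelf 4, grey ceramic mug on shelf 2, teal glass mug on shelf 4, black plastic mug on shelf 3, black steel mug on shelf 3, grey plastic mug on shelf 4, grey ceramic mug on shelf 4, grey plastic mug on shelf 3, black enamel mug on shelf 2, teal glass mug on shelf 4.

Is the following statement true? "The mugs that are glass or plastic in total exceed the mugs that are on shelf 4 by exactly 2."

There are 13 mugs that are glass or plastic.
There are 10 mugs on shelf 4.
The claim requires 13 − 10 (= 3) to equal 2, which does not hold.

False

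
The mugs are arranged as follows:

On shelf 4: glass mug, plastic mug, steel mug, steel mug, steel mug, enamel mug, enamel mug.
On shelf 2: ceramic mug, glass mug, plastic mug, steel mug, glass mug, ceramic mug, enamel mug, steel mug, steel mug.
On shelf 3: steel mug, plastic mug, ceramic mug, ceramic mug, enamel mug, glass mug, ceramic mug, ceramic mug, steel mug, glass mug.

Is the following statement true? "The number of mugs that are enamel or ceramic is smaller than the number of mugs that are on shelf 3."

False

mugs that are enamel or ceramic: 10.
mugs on shelf 3: 10.
The claim requires 10 < 10, which does not hold.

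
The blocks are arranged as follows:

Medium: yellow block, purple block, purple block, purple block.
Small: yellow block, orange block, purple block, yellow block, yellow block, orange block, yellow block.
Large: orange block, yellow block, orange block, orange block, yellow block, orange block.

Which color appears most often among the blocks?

Counts by color: yellow 7, orange 6, purple 4.
The maximum is 7, held uniquely by yellow.

yellow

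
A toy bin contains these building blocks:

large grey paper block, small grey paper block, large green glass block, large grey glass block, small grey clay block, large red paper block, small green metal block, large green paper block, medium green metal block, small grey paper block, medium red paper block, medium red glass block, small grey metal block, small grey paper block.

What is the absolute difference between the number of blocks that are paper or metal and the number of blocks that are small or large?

1

blocks that are paper or metal: 10. blocks that are small or large: 11.
|10 − 11| = 11 − 10 = 1.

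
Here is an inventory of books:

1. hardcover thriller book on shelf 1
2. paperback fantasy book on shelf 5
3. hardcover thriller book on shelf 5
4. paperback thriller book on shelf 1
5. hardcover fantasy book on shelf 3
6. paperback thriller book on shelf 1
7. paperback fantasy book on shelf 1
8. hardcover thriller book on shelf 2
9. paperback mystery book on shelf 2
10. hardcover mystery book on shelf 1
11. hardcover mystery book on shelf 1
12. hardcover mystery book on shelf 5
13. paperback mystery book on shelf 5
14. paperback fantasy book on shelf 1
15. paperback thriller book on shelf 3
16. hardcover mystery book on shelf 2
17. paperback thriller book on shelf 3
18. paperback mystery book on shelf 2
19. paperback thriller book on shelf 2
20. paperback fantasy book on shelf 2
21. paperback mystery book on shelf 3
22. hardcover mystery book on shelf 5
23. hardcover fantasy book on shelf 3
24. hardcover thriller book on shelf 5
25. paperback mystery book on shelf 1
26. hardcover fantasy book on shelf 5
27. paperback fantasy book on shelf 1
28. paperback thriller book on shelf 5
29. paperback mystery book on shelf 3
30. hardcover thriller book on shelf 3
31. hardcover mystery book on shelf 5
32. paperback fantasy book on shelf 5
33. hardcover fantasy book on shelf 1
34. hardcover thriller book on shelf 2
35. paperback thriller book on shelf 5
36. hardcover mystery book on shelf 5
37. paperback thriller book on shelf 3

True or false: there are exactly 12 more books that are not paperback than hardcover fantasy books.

books that are not paperback: 17.
hardcover fantasy books: 4.
The claim requires 17 − 4 (= 13) to equal 12, which does not hold.

False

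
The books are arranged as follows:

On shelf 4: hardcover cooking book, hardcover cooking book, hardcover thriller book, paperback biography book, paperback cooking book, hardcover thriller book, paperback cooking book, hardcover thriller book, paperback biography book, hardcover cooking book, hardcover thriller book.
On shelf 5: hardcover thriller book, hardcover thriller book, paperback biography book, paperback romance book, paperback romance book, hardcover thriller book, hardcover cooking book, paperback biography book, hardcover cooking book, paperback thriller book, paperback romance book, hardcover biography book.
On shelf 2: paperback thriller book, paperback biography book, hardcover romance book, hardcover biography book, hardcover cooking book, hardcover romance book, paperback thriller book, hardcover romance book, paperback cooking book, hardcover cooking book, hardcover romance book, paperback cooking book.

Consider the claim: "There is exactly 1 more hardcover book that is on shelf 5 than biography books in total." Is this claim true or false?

False

There are 6 hardcover books on shelf 5.
There are 7 biography books.
The claim requires 6 − 7 (= -1) to equal 1, which does not hold.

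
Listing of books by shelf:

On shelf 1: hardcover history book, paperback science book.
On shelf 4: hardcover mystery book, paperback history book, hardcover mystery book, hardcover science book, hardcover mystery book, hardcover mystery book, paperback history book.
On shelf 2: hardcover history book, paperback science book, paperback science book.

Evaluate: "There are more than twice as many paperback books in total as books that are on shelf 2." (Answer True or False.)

False

paperback books: 5.
books on shelf 2: 3.
The claim requires 5 > 2 × 3 = 6, which does not hold.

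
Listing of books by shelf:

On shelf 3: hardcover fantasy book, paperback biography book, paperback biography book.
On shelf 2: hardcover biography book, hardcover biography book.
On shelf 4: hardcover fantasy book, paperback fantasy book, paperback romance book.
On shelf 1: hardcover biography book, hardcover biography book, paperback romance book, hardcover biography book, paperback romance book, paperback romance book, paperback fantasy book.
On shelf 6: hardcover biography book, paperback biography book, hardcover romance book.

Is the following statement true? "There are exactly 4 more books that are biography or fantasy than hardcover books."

True

|books that are biography or fantasy| = 13.
|hardcover books| = 9.
The claim requires 13 − 9 (= 4) to equal 4, which holds.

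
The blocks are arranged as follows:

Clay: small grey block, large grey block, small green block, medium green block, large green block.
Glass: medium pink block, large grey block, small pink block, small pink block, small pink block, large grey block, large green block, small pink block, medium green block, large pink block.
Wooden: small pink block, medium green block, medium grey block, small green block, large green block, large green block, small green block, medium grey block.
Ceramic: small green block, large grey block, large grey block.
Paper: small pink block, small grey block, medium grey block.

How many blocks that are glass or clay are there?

15

clay: 5; glass: 10; together 5 + 10 = 15.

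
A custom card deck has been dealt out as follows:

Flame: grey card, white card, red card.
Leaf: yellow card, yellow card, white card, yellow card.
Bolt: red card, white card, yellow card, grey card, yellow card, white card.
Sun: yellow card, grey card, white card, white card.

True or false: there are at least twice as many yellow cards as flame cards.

True

yellow cards: 6.
flame cards: 3.
The claim requires 6 ≥ 2 × 3 = 6, which holds.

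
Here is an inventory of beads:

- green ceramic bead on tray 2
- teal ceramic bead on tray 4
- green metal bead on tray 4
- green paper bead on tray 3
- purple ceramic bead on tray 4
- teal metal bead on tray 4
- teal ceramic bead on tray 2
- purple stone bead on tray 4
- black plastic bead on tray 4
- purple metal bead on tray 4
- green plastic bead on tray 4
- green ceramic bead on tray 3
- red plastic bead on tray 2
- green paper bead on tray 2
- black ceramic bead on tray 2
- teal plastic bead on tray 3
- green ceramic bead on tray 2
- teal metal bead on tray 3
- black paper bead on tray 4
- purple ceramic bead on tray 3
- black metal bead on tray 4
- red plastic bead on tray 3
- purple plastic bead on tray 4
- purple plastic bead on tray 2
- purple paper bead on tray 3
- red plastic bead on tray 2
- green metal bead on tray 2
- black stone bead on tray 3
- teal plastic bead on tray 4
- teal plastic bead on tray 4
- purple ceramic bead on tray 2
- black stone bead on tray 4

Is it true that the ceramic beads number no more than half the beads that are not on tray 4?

There are 9 ceramic beads.
There are 18 beads that are not on tray 4.
The claim requires 2 × 9 = 18 ≤ 18, which holds.

True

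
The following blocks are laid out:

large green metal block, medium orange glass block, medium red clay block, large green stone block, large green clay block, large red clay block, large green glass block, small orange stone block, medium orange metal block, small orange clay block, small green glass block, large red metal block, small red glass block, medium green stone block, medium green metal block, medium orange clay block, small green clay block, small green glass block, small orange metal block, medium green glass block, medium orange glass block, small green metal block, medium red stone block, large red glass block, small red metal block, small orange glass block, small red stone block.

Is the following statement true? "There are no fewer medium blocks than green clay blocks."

|medium blocks| = 9.
|green clay blocks| = 2.
The claim requires 9 ≥ 2, which holds.

True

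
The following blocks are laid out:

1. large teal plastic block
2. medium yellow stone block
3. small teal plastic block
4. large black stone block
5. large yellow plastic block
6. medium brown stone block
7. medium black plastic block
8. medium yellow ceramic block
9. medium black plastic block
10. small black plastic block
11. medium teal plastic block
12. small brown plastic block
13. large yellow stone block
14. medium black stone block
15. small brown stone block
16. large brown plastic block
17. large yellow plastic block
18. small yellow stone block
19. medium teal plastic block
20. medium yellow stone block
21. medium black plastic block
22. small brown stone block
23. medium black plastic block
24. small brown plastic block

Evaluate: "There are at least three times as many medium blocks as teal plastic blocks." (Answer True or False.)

False

|medium blocks| = 11.
|teal plastic blocks| = 4.
The claim requires 11 ≥ 3 × 4 = 12, which does not hold.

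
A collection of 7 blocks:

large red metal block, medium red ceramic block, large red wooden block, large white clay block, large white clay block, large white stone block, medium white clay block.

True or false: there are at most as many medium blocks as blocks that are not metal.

True

medium blocks: 2.
blocks that are not metal: 6.
The claim requires 2 ≤ 6, which holds.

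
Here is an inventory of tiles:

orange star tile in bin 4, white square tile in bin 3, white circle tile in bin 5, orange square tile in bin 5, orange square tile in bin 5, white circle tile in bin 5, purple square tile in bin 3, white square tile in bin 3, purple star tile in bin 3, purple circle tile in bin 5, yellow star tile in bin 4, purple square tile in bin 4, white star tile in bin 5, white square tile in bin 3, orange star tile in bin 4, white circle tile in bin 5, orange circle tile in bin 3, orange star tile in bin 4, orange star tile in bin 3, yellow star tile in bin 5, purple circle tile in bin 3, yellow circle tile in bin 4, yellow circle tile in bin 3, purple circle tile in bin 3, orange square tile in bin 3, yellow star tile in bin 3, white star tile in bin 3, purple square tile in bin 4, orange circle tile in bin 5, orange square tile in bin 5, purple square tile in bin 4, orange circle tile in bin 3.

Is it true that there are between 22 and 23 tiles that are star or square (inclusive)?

False

tiles that are star or square: 21.
The claim requires 22 ≤ 21 ≤ 23, which does not hold.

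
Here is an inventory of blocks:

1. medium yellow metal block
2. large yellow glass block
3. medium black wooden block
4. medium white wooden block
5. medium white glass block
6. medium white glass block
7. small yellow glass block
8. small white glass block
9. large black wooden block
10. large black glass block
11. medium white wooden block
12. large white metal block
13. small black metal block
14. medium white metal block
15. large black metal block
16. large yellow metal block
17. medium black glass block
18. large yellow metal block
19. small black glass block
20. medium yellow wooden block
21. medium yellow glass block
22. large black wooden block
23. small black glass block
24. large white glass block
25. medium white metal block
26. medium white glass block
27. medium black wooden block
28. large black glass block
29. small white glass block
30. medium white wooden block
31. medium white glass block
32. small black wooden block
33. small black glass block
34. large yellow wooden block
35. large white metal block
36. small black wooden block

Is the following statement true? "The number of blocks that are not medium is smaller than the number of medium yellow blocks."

False

There are 21 blocks that are not medium.
There are 3 medium yellow blocks.
The claim requires 21 < 3, which does not hold.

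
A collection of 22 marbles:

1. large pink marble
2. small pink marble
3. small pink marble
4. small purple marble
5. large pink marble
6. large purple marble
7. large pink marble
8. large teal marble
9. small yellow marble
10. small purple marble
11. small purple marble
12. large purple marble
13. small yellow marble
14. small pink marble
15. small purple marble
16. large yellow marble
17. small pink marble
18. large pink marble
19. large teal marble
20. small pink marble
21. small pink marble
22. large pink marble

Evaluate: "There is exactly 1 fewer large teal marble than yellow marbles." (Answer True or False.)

There are 2 large teal marbles.
There are 3 yellow marbles.
The claim requires 3 − 2 (= 1) to equal 1, which holds.

True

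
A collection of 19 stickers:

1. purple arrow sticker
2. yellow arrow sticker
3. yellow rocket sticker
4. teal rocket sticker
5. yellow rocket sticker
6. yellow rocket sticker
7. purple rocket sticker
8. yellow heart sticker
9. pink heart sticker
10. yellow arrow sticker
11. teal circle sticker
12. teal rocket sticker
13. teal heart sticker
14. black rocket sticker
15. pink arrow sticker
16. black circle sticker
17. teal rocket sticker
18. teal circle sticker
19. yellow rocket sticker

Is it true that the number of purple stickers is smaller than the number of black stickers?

False

There are 2 purple stickers.
There are 2 black stickers.
The claim requires 2 < 2, which does not hold.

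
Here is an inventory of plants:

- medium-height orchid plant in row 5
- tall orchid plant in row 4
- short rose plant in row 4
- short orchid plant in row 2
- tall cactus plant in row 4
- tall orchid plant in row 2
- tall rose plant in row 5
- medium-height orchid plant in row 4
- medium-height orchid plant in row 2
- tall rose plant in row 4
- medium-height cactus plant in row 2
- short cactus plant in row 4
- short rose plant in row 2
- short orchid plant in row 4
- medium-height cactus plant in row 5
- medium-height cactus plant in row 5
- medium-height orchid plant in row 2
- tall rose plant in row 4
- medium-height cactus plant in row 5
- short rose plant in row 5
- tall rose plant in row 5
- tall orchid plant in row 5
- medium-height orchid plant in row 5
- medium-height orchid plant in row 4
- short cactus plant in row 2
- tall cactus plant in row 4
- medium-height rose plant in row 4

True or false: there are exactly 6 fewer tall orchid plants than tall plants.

True

There are 3 tall orchid plants.
There are 9 tall plants.
The claim requires 9 − 3 (= 6) to equal 6, which holds.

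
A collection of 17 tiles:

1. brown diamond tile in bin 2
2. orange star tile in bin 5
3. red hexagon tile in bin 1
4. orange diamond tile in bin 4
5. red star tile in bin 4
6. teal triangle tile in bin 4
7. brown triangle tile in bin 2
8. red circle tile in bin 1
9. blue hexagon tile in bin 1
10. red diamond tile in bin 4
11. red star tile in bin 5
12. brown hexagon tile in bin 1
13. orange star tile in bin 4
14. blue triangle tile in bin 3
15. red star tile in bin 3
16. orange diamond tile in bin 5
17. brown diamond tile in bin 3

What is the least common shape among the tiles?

circle

Counts by shape: star 5, diamond 5, triangle 3, hexagon 3, circle 1.
The minimum is 1, held uniquely by circle.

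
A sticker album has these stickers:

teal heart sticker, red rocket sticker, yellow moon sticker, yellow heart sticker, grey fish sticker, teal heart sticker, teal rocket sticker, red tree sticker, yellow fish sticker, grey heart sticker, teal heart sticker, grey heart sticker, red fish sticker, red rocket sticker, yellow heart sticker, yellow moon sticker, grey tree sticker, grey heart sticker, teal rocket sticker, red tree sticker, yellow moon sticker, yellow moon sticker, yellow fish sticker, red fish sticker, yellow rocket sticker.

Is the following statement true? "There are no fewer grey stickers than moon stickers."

grey stickers: 5.
moon stickers: 4.
The claim requires 5 ≥ 4, which holds.

True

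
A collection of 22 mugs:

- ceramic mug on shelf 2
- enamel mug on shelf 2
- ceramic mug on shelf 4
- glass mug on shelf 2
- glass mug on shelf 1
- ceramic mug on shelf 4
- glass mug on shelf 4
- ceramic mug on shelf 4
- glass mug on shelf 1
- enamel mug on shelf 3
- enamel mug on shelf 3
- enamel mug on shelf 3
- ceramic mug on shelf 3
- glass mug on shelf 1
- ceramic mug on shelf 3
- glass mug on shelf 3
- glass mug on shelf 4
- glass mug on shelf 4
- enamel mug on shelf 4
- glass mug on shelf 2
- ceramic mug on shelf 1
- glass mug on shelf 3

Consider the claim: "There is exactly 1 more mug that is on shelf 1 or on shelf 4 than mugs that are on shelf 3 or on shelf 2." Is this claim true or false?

False

mugs on shelf 1 or on shelf 4: 11.
mugs on shelf 3 or on shelf 2: 11.
The claim requires 11 − 11 (= 0) to equal 1, which does not hold.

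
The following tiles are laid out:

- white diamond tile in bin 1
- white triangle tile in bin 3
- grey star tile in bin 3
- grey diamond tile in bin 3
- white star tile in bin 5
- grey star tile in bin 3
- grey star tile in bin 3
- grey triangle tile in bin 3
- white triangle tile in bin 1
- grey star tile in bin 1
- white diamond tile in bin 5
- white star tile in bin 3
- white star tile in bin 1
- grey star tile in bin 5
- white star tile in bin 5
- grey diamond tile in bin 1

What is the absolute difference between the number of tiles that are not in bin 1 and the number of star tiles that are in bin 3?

tiles that are not in bin 1: 11. star tiles in bin 3: 4.
|11 − 4| = 11 − 4 = 7.

7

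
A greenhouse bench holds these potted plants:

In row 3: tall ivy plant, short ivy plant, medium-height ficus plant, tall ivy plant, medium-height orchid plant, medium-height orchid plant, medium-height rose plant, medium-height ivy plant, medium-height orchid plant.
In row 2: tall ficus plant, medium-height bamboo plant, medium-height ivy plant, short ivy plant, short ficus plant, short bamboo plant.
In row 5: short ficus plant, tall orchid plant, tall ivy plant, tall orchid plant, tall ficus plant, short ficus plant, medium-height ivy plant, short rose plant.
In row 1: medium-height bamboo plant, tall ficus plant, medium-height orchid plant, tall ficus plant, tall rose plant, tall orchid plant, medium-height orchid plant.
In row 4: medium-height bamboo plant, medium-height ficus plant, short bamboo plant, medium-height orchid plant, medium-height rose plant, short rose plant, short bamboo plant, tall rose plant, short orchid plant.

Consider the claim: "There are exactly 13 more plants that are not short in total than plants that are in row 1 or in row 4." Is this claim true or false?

False

|plants that are not short| = 28.
|plants in row 1 or in row 4| = 16.
The claim requires 28 − 16 (= 12) to equal 13, which does not hold.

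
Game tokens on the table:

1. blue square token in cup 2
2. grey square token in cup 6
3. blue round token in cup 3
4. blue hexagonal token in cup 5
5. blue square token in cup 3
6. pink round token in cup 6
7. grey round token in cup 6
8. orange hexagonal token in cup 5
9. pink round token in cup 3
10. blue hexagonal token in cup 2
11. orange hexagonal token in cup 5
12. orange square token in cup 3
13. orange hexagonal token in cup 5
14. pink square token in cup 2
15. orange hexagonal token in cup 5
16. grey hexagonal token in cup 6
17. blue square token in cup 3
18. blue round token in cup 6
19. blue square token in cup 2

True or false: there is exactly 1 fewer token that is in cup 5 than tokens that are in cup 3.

False

|tokens in cup 5| = 5.
|tokens in cup 3| = 5.
The claim requires 5 − 5 (= 0) to equal 1, which does not hold.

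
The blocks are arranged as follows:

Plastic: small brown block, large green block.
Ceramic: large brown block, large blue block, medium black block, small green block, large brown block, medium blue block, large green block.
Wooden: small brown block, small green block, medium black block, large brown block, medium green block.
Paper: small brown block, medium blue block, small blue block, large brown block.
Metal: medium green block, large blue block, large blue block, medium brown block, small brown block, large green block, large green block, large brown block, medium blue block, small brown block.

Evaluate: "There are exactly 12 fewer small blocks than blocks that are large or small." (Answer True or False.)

True

small blocks: 8.
blocks that are large or small: 20.
The claim requires 20 − 8 (= 12) to equal 12, which holds.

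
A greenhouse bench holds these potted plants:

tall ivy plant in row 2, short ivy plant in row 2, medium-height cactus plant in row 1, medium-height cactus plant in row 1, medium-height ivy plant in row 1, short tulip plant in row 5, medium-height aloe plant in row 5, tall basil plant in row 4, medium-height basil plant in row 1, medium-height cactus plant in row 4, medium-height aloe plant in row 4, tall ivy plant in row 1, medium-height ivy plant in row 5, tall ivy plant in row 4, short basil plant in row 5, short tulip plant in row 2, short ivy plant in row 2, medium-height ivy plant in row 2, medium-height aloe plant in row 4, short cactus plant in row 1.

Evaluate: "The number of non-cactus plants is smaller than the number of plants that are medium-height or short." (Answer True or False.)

False

non-cactus plants: 16.
plants that are medium-height or short: 16.
The claim requires 16 < 16, which does not hold.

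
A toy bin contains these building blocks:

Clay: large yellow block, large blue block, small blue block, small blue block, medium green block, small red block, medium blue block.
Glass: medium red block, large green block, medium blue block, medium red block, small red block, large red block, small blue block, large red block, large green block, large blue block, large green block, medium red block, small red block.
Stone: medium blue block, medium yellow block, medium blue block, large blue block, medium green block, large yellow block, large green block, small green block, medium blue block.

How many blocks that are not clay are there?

22

Total blocks: 29; with the excluded value: 7; remaining 29 − 7 = 22.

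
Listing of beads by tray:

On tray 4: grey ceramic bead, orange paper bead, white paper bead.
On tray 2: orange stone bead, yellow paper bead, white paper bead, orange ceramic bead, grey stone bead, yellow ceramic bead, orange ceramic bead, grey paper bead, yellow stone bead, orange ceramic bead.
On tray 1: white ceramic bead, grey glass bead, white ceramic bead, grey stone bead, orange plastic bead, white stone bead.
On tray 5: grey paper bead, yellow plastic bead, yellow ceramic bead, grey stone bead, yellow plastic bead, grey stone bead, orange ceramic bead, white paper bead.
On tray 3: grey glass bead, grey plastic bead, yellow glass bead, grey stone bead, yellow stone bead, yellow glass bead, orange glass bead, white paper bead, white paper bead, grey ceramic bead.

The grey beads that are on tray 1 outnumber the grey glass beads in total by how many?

0

grey beads on tray 1: 2.
grey glass beads: 2.
2 − 2 = 0.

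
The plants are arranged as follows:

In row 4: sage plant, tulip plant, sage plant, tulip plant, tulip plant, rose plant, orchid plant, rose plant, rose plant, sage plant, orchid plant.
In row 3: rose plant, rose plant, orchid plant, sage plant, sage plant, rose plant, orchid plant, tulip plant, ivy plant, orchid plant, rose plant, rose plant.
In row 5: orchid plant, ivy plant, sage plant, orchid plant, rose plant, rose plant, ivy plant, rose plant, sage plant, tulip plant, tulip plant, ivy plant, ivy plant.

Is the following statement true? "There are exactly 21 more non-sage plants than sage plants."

|non-sage plants| = 29.
|sage plants| = 7.
The claim requires 29 − 7 (= 22) to equal 21, which does not hold.

False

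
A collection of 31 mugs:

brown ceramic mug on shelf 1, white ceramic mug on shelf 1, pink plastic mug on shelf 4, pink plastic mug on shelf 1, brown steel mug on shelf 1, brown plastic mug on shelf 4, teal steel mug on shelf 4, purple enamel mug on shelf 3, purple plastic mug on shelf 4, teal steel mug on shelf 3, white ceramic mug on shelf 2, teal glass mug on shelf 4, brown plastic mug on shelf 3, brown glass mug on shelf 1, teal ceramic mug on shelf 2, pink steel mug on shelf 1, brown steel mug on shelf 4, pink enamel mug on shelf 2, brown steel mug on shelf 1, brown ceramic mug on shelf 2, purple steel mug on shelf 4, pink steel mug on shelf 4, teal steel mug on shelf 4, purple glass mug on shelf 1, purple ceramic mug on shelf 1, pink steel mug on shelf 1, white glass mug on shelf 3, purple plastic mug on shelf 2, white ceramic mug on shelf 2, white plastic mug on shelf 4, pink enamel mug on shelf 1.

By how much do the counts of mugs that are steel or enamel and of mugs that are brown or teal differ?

mugs that are steel or enamel: 13. mugs that are brown or teal: 13.
|13 − 13| = 13 − 13 = 0.

0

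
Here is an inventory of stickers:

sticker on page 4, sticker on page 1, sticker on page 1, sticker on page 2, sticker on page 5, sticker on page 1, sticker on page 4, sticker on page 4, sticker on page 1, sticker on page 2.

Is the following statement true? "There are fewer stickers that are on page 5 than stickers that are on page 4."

True

There is 1 sticker on page 5.
There are 3 stickers on page 4.
The claim requires 1 < 3, which holds.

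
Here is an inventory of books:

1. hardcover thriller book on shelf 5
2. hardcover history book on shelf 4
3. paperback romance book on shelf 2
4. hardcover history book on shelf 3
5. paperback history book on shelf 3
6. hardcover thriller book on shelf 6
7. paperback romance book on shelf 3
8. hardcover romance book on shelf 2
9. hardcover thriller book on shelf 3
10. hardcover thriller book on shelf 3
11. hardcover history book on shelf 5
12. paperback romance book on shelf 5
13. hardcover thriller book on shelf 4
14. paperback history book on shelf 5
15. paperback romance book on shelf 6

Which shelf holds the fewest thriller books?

shelf 2

Counts by shelf (restricted to thriller books): shelf 3→2, shelf 4→1, shelf 6→1, shelf 5→1, shelf 2→0.
The minimum is 0, held uniquely by shelf 2.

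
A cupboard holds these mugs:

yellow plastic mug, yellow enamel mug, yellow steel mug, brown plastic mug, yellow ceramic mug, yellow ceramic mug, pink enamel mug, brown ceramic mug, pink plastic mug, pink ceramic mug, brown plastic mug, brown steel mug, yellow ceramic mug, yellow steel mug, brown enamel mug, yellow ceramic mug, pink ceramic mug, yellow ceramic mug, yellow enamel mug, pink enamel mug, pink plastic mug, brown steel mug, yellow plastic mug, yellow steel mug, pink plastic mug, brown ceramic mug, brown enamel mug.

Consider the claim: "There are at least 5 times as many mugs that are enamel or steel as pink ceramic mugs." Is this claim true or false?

mugs that are enamel or steel: 11.
pink ceramic mugs: 2.
The claim requires 11 ≥ 5 × 2 = 10, which holds.

True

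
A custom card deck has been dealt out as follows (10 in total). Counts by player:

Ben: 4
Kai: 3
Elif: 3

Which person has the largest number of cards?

Ben

Counts by player: Ben→4, Elif→3, Kai→3.
The maximum is 4, held uniquely by Ben.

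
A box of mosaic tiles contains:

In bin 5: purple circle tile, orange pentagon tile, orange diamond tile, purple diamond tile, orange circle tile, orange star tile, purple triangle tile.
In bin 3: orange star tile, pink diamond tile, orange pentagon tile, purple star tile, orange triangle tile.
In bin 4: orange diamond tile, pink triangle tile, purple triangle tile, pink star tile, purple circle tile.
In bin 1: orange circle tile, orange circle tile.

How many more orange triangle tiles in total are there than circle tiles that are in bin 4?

orange triangle tiles: 1.
circle tiles in bin 4: 1.
1 − 1 = 0.

0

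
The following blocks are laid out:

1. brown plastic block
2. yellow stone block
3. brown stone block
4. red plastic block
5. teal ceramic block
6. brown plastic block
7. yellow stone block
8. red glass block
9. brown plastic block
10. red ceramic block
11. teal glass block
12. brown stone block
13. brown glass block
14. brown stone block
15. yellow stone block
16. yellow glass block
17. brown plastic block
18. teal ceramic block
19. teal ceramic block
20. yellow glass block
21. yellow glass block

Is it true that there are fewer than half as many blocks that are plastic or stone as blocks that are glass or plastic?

False

blocks that are plastic or stone: 11.
blocks that are glass or plastic: 11.
The claim requires 2 × 11 = 22 < 11, which does not hold.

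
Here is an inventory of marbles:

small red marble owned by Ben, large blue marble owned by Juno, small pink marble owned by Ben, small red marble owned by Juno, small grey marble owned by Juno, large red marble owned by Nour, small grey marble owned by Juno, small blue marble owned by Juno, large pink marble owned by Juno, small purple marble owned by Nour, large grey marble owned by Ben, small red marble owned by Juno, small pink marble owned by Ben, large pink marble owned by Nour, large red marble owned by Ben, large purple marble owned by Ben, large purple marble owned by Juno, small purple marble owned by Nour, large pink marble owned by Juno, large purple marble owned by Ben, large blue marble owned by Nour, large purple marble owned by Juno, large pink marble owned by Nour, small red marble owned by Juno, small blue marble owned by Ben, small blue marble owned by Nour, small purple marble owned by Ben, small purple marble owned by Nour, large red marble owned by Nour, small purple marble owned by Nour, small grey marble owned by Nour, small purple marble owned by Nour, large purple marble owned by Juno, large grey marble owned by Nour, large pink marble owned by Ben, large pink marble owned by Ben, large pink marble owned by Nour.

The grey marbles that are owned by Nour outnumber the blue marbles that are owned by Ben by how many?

grey marbles owned by Nour: 2.
blue marbles owned by Ben: 1.
2 − 1 = 1.

1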